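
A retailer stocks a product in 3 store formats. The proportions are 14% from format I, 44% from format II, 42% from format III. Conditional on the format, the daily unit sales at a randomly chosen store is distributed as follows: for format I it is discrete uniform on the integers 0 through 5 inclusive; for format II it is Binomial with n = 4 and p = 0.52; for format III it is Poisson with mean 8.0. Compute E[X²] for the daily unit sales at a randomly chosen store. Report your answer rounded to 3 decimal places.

For each component E[X²] = Var + (mean)², giving I: 9.16667; II: 5.3248; III: 72.
Overall E[X²] = 0.14·9.16667 + 0.44·5.3248 + 0.42·72 = 33.8662.

33.866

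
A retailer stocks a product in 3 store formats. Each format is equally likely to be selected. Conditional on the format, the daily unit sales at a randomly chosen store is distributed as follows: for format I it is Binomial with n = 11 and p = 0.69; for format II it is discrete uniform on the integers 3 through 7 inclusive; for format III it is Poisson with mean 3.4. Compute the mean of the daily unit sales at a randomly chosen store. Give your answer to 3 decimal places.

5.330

Component means — I: 7.59; II: 5; III: 3.4.
E[X] = 0.333333·7.59 + 0.333333·5 + 0.333333·3.4 = 5.33.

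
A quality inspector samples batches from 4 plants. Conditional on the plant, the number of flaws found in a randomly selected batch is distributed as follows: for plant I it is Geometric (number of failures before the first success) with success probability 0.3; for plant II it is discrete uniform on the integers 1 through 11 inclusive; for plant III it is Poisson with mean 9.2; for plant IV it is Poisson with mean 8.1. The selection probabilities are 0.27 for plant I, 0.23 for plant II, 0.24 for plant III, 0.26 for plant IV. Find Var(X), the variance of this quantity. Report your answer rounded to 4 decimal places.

Per component, I: μ=2.33333, E[X²]=13.2222; II: μ=6, E[X²]=46; III: μ=9.2, E[X²]=93.84; IV: μ=8.1, E[X²]=73.71.
E[X] = 0.27·2.33333 + 0.23·6 + 0.24·9.2 + 0.26·8.1 = 6.324.
E[X²] = 0.27·13.2222 + 0.23·46 + 0.24·93.84 + 0.26·73.71 = 55.8362.
Var(X) = E[X²] − (E[X])² = 55.8362 − 39.993 = 15.8432.

15.8432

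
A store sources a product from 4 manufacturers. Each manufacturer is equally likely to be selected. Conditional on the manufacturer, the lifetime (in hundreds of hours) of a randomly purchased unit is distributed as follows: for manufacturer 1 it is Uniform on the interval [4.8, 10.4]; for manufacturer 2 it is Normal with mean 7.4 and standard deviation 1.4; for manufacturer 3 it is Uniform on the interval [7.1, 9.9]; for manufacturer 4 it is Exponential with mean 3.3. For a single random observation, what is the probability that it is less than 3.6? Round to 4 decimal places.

Conditional on each manufacturer, P(X < 3.6): 1: 0; 2: 0.00332094; 3: 0; 4: 0.664089.
By total probability, P(X < 3.6) = 0.25·0 + 0.25·0.00332094 + 0.25·0 + 0.25·0.664089 = 0.166852.

0.1669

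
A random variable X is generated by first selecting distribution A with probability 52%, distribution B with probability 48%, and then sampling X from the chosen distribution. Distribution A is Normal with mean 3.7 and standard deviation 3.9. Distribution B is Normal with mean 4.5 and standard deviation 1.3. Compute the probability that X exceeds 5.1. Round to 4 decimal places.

0.3418

Conditional on each component, P(X > 5.1): A: 0.359807; B: 0.322206.
By total probability, P(X > 5.1) = 0.52·0.359807 + 0.48·0.322206 = 0.341759.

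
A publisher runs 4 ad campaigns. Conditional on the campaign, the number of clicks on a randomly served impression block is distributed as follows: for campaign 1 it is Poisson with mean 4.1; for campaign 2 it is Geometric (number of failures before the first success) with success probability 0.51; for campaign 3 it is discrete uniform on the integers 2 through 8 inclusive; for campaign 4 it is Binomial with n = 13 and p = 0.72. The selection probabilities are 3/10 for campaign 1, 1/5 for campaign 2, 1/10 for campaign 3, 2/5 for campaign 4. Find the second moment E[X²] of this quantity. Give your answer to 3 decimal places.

45.827

For each component E[X²] = Var + (mean)², giving 1: 20.91; 2: 2.807; 3: 29; 4: 90.2304.
Overall E[X²] = 0.3·20.91 + 0.2·2.807 + 0.1·29 + 0.4·90.2304 = 45.8266.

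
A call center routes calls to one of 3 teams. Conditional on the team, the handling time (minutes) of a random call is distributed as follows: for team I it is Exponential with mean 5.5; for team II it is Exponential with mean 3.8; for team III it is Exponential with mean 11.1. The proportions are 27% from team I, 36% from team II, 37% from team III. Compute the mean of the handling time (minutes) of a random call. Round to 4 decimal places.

6.9600

Component means — I: 5.5; II: 3.8; III: 11.1.
E[X] = 0.27·5.5 + 0.36·3.8 + 0.37·11.1 = 6.96.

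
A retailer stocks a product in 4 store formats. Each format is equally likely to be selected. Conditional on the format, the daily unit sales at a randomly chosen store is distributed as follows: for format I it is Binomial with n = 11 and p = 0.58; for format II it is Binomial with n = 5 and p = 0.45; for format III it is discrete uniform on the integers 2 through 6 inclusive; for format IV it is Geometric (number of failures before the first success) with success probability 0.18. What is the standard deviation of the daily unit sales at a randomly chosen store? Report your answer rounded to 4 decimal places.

3.1587

Per component, I: μ=6.38, E[X²]=43.384; II: μ=2.25, E[X²]=6.3; III: μ=4, E[X²]=18; IV: μ=4.55556, E[X²]=46.0617.
E[X] = 0.25·6.38 + 0.25·2.25 + 0.25·4 + 0.25·4.55556 = 4.29639.
E[X²] = 0.25·43.384 + 0.25·6.3 + 0.25·18 + 0.25·46.0617 = 28.4364.
Var(X) = E[X²] − (E[X])² = 28.4364 − 18.459 = 9.97747.
SD(X) = √9.97747 = 3.15871.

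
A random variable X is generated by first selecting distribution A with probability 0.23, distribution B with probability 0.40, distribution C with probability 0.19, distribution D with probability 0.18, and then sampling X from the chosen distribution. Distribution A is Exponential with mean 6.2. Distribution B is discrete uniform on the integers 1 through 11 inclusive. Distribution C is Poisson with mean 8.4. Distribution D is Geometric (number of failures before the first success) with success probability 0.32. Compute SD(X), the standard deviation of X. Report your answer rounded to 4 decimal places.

4.4046

Per component, A: μ=6.2, E[X²]=76.88; B: μ=6, E[X²]=46; C: μ=8.4, E[X²]=78.96; D: μ=2.125, E[X²]=11.1562.
E[X] = 0.23·6.2 + 0.4·6 + 0.19·8.4 + 0.18·2.125 = 5.8045.
E[X²] = 0.23·76.88 + 0.4·46 + 0.19·78.96 + 0.18·11.1562 = 53.0929.
Var(X) = E[X²] − (E[X])² = 53.0929 − 33.6922 = 19.4007.
SD(X) = √19.4007 = 4.40462.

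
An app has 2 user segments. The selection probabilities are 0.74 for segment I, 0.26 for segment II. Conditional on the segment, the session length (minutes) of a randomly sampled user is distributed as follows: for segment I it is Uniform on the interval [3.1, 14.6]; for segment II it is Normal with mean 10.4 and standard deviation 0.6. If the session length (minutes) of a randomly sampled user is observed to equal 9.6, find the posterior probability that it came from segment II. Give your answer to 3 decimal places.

0.525

Likelihoods f(9.6 | ·): I: 0.0869565; II: 0.27335.
Posterior ∝ prior × likelihood. Numerator for II: 0.26·0.27335 = 0.071071.
Normalizing constant: 0.74·0.0869565 + 0.26·0.27335 = 0.135419.
P(II | observation) = 0.071071 / 0.135419 = 0.524824.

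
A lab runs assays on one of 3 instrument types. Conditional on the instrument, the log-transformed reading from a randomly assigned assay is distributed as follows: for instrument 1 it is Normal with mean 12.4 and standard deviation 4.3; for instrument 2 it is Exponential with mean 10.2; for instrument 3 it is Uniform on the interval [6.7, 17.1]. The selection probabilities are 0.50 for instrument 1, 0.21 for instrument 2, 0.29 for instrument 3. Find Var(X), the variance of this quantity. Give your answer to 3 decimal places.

Per component, 1: μ=12.4, E[X²]=172.25; 2: μ=10.2, E[X²]=208.08; 3: μ=11.9, E[X²]=150.623.
E[X] = 0.5·12.4 + 0.21·10.2 + 0.29·11.9 = 11.793.
E[X²] = 0.5·172.25 + 0.21·208.08 + 0.29·150.623 = 173.503.
Var(X) = E[X²] − (E[X])² = 173.503 − 139.075 = 34.4277.

34.428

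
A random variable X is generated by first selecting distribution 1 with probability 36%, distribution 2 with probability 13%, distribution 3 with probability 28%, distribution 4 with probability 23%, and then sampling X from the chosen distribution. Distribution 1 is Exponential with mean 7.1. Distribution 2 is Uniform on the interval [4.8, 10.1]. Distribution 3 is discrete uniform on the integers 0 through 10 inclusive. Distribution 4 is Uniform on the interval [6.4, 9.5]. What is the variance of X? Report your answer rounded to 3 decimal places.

Per component, 1: μ=7.1, E[X²]=100.82; 2: μ=7.45, E[X²]=57.8433; 3: μ=5, E[X²]=35; 4: μ=7.95, E[X²]=64.0033.
E[X] = 0.36·7.1 + 0.13·7.45 + 0.28·5 + 0.23·7.95 = 6.753.
E[X²] = 0.36·100.82 + 0.13·57.8433 + 0.28·35 + 0.23·64.0033 = 68.3356.
Var(X) = E[X²] − (E[X])² = 68.3356 − 45.603 = 22.7326.

22.733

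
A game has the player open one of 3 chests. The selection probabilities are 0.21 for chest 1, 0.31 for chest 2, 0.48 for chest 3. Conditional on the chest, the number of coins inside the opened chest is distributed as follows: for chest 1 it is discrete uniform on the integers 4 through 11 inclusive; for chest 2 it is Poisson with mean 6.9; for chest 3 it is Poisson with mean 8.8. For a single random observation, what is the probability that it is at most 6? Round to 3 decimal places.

Conditional on each chest, P(X ≤ 6): 1: 0.375; 2: 0.464715; 3: 0.22561.
By total probability, P(X ≤ 6) = 0.21·0.375 + 0.31·0.464715 + 0.48·0.22561 = 0.331105.

0.331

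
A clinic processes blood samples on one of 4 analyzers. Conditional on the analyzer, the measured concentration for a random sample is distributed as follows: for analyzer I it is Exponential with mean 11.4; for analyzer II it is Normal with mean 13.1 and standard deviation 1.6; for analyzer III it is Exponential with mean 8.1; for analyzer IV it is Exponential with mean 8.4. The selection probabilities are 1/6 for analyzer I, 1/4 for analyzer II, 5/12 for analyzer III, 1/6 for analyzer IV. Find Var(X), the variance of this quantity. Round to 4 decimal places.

Per component, I: μ=11.4, E[X²]=259.92; II: μ=13.1, E[X²]=174.17; III: μ=8.1, E[X²]=131.22; IV: μ=8.4, E[X²]=141.12.
E[X] = 0.166667·11.4 + 0.25·13.1 + 0.416667·8.1 + 0.166667·8.4 = 9.95.
E[X²] = 0.166667·259.92 + 0.25·174.17 + 0.416667·131.22 + 0.166667·141.12 = 165.058.
Var(X) = E[X²] − (E[X])² = 165.058 − 99.0025 = 66.055.

66.0550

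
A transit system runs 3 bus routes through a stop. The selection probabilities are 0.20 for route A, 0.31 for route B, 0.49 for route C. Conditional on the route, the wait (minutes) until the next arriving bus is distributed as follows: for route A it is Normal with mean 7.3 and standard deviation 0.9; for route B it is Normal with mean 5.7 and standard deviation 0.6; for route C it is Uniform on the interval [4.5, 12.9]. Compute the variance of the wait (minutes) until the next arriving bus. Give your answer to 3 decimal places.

4.873

Per component, A: μ=7.3, E[X²]=54.1; B: μ=5.7, E[X²]=32.85; C: μ=8.7, E[X²]=81.57.
E[X] = 0.2·7.3 + 0.31·5.7 + 0.49·8.7 = 7.49.
E[X²] = 0.2·54.1 + 0.31·32.85 + 0.49·81.57 = 60.9728.
Var(X) = E[X²] − (E[X])² = 60.9728 − 56.1001 = 4.8727.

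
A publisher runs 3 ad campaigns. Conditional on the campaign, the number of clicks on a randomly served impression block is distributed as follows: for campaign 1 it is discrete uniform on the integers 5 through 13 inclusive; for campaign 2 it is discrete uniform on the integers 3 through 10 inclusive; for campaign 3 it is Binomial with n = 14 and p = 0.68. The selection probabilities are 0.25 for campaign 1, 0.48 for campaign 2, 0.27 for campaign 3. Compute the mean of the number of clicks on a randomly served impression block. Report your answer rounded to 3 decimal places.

7.940

Component means — 1: 9; 2: 6.5; 3: 9.52.
E[X] = 0.25·9 + 0.48·6.5 + 0.27·9.52 = 7.9404.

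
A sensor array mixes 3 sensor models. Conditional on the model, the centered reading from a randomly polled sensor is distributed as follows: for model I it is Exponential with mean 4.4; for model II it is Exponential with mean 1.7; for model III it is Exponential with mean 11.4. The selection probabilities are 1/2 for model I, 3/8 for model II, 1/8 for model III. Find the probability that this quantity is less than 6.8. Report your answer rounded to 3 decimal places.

0.818

Conditional on each model, P(X < 6.8): I: 0.786785; II: 0.981684; III: 0.449259.
By total probability, P(X < 6.8) = 0.5·0.786785 + 0.375·0.981684 + 0.125·0.449259 = 0.817682.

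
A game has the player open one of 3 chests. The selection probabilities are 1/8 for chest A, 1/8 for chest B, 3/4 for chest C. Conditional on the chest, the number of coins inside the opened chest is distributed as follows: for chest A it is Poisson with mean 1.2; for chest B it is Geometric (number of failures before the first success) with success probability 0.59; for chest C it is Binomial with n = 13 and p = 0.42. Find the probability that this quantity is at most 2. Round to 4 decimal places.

Conditional on each chest, P(X ≤ 2): A: 0.879487; B: 0.931079; C: 0.0431329.
By total probability, P(X ≤ 2) = 0.125·0.879487 + 0.125·0.931079 + 0.75·0.0431329 = 0.25867.

0.2587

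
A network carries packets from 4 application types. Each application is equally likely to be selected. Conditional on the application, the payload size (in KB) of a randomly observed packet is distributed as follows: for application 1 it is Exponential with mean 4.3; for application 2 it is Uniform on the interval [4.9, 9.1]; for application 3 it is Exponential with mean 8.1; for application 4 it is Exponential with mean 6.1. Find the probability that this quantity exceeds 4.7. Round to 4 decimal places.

Conditional on each application, P(X > 4.7): 1: 0.335202; 2: 1; 3: 0.55976; 4: 0.462785.
By total probability, P(X > 4.7) = 0.25·0.335202 + 0.25·1 + 0.25·0.55976 + 0.25·0.462785 = 0.589437.

0.5894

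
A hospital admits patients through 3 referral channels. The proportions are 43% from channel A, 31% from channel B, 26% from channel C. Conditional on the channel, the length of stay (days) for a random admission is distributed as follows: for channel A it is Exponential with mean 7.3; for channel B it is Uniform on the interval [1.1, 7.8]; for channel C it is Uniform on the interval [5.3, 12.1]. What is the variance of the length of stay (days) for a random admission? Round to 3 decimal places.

Per component, A: μ=7.3, E[X²]=106.58; B: μ=4.45, E[X²]=23.5433; C: μ=8.7, E[X²]=79.5433.
E[X] = 0.43·7.3 + 0.31·4.45 + 0.26·8.7 = 6.7805.
E[X²] = 0.43·106.58 + 0.31·23.5433 + 0.26·79.5433 = 73.8091.
Var(X) = E[X²] − (E[X])² = 73.8091 − 45.9752 = 27.8339.

27.834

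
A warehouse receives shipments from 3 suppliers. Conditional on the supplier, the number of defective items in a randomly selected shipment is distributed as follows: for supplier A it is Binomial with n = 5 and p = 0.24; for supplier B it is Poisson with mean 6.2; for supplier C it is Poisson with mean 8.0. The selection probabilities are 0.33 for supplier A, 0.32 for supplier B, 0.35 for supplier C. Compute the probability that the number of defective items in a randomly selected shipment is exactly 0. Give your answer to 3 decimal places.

0.084

Conditional on each supplier, P(X = 0): A: 0.253553; B: 0.00202943; C: 0.000335463.
By total probability, P(X = 0) = 0.33·0.253553 + 0.32·0.00202943 + 0.35·0.000335463 = 0.0844392.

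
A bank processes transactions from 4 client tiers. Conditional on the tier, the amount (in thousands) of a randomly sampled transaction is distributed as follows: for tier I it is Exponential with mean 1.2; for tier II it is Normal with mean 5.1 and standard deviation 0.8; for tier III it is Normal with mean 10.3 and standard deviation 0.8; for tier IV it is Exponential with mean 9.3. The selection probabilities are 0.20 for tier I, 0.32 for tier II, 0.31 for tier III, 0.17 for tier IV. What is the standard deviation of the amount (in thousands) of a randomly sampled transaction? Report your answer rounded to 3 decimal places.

5.237

Per component, I: μ=1.2, E[X²]=2.88; II: μ=5.1, E[X²]=26.65; III: μ=10.3, E[X²]=106.73; IV: μ=9.3, E[X²]=172.98.
E[X] = 0.2·1.2 + 0.32·5.1 + 0.31·10.3 + 0.17·9.3 = 6.646.
E[X²] = 0.2·2.88 + 0.32·26.65 + 0.31·106.73 + 0.17·172.98 = 71.5969.
Var(X) = E[X²] − (E[X])² = 71.5969 − 44.1693 = 27.4276.
SD(X) = √27.4276 = 5.23714.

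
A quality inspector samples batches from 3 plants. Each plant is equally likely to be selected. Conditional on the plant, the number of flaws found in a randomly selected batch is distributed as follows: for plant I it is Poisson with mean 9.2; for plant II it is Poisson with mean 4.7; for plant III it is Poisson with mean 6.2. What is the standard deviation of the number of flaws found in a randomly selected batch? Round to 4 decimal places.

3.1937

Per component, I: μ=9.2, E[X²]=93.84; II: μ=4.7, E[X²]=26.79; III: μ=6.2, E[X²]=44.64.
E[X] = 0.333333·9.2 + 0.333333·4.7 + 0.333333·6.2 = 6.7.
E[X²] = 0.333333·93.84 + 0.333333·26.79 + 0.333333·44.64 = 55.09.
Var(X) = E[X²] − (E[X])² = 55.09 − 44.89 = 10.2.
SD(X) = √10.2 = 3.19374.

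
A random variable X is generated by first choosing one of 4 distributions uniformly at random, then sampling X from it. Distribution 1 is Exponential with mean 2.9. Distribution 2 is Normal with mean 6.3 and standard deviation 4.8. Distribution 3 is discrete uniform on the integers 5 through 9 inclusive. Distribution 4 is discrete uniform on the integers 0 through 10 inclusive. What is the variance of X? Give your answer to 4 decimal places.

Per component, 1: μ=2.9, E[X²]=16.82; 2: μ=6.3, E[X²]=62.73; 3: μ=7, E[X²]=51; 4: μ=5, E[X²]=35.
E[X] = 0.25·2.9 + 0.25·6.3 + 0.25·7 + 0.25·5 = 5.3.
E[X²] = 0.25·16.82 + 0.25·62.73 + 0.25·51 + 0.25·35 = 41.3875.
Var(X) = E[X²] − (E[X])² = 41.3875 − 28.09 = 13.2975.

13.2975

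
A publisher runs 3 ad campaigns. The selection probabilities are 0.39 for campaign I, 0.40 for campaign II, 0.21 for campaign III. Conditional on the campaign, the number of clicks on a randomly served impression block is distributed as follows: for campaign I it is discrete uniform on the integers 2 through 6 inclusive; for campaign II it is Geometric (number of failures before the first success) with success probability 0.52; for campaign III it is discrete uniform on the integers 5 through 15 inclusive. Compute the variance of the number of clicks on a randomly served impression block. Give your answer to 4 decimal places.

14.9362

Per component, I: μ=4, E[X²]=18; II: μ=0.923077, E[X²]=2.62722; III: μ=10, E[X²]=110.
E[X] = 0.39·4 + 0.4·0.923077 + 0.21·10 = 4.02923.
E[X²] = 0.39·18 + 0.4·2.62722 + 0.21·110 = 31.1709.
Var(X) = E[X²] − (E[X])² = 31.1709 − 16.2347 = 14.9362.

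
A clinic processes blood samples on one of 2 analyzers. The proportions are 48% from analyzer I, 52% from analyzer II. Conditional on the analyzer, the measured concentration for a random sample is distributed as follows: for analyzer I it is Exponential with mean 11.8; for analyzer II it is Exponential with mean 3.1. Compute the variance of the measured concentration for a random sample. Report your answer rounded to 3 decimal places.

Per component, I: μ=11.8, E[X²]=278.48; II: μ=3.1, E[X²]=19.22.
E[X] = 0.48·11.8 + 0.52·3.1 = 7.276.
E[X²] = 0.48·278.48 + 0.52·19.22 = 143.665.
Var(X) = E[X²] − (E[X])² = 143.665 − 52.9402 = 90.7246.

90.725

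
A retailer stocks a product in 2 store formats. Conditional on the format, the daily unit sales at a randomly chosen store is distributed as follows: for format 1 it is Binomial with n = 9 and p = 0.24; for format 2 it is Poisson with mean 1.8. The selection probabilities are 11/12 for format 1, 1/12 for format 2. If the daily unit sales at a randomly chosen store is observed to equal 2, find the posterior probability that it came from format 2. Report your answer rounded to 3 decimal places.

Likelihoods P(X=2 | ·): 1: 0.303683; 2: 0.267784.
Posterior ∝ prior × likelihood. Numerator for 2: 0.0833333·0.267784 = 0.0223153.
Normalizing constant: 0.916667·0.303683 + 0.0833333·0.267784 = 0.300691.
P(2 | observation) = 0.0223153 / 0.300691 = 0.0742135.

0.074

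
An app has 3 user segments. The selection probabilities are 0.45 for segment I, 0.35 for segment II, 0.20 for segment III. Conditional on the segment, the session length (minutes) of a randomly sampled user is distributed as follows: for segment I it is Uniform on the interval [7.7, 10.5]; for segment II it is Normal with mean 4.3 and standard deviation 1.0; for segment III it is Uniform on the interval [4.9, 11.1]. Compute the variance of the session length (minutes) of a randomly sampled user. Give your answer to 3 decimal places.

5.981

Per component, I: μ=9.1, E[X²]=83.4633; II: μ=4.3, E[X²]=19.49; III: μ=8, E[X²]=67.2033.
E[X] = 0.45·9.1 + 0.35·4.3 + 0.2·8 = 7.2.
E[X²] = 0.45·83.4633 + 0.35·19.49 + 0.2·67.2033 = 57.8207.
Var(X) = E[X²] − (E[X])² = 57.8207 − 51.84 = 5.98067.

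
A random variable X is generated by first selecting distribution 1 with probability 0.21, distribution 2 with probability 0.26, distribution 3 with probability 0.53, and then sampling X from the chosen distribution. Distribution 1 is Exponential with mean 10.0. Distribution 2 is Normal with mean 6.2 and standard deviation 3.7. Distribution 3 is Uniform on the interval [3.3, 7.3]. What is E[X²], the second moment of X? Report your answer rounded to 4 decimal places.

For each component E[X²] = Var + (mean)², giving 1: 200; 2: 52.13; 3: 29.4233.
Overall E[X²] = 0.21·200 + 0.26·52.13 + 0.53·29.4233 = 71.1482.

71.1482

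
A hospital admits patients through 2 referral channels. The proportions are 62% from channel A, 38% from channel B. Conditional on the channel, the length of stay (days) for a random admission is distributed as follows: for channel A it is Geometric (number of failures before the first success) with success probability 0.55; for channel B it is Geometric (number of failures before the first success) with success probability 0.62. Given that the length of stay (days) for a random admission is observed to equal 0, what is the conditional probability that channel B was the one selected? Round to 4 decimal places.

0.4086

Likelihoods P(X=0 | ·): A: 0.55; B: 0.62.
Posterior ∝ prior × likelihood. Numerator for B: 0.38·0.62 = 0.2356.
Normalizing constant: 0.62·0.55 + 0.38·0.62 = 0.5766.
P(B | observation) = 0.2356 / 0.5766 = 0.408602.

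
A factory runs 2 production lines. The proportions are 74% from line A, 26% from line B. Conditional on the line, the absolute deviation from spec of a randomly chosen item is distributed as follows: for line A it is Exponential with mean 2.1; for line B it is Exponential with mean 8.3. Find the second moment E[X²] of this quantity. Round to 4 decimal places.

42.3496

For each component E[X²] = Var + (mean)², giving A: 8.82; B: 137.78.
Overall E[X²] = 0.74·8.82 + 0.26·137.78 = 42.3496.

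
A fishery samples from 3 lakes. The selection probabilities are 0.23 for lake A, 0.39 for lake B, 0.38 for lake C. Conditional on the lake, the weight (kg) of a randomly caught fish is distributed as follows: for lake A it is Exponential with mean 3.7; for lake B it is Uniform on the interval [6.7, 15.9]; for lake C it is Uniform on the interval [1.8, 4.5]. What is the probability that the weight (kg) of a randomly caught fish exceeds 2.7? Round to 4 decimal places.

0.7542

Conditional on each lake, P(X > 2.7): A: 0.482039; B: 1; C: 0.666667.
By total probability, P(X > 2.7) = 0.23·0.482039 + 0.39·1 + 0.38·0.666667 = 0.754202.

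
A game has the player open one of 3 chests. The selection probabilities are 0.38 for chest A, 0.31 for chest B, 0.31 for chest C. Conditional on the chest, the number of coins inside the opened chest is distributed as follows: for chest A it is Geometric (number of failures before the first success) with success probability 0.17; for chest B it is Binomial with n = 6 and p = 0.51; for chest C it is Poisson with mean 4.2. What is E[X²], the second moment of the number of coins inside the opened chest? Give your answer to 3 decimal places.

For each component E[X²] = Var + (mean)², giving A: 52.5571; B: 10.863; C: 21.84.
Overall E[X²] = 0.38·52.5571 + 0.31·10.863 + 0.31·21.84 = 30.1096.

30.110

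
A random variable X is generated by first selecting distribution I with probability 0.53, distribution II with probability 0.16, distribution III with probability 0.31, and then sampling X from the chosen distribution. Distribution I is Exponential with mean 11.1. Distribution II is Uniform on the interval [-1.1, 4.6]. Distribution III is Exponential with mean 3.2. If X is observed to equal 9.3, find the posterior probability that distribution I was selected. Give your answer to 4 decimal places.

Likelihoods f(9.3 | ·): I: 0.038977; II: 0; III: 0.0170876.
Posterior ∝ prior × likelihood. Numerator for I: 0.53·0.038977 = 0.0206578.
Normalizing constant: 0.53·0.038977 + 0.16·0 + 0.31·0.0170876 = 0.025955.
P(I | observation) = 0.0206578 / 0.025955 = 0.79591.

0.7959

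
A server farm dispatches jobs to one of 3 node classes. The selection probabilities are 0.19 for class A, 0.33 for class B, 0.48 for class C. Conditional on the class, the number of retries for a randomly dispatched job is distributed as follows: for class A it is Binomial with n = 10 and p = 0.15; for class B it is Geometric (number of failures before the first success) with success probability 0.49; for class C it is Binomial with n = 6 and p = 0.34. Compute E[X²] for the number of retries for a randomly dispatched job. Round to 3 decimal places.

4.372

For each component E[X²] = Var + (mean)², giving A: 3.525; B: 3.20741; C: 5.508.
Overall E[X²] = 0.19·3.525 + 0.33·3.20741 + 0.48·5.508 = 4.37204.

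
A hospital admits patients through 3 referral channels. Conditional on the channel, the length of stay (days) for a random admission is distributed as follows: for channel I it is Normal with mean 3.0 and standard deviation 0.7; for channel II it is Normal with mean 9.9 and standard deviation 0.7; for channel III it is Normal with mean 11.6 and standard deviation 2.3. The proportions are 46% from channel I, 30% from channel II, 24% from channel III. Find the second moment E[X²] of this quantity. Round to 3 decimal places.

67.479

For each component E[X²] = Var + (mean)², giving I: 9.49; II: 98.5; III: 139.85.
Overall E[X²] = 0.46·9.49 + 0.3·98.5 + 0.24·139.85 = 67.4794.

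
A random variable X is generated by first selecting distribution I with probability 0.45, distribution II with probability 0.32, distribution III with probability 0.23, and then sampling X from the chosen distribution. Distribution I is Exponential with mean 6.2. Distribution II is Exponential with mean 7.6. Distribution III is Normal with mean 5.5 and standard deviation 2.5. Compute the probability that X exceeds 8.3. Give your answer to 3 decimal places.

Conditional on each component, P(X > 8.3): I: 0.262184; II: 0.335509; III: 0.131357.
By total probability, P(X > 8.3) = 0.45·0.262184 + 0.32·0.335509 + 0.23·0.131357 = 0.255558.

0.256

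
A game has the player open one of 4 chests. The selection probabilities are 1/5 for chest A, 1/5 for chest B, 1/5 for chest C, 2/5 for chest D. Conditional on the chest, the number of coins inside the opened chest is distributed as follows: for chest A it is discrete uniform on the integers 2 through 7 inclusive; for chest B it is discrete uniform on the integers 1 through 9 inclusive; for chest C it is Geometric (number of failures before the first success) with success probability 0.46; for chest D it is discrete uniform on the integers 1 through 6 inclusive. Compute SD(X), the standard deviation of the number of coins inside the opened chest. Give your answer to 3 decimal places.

2.308

Per component, A: μ=4.5, E[X²]=23.1667; B: μ=5, E[X²]=31.6667; C: μ=1.17391, E[X²]=3.93006; D: μ=3.5, E[X²]=15.1667.
E[X] = 0.2·4.5 + 0.2·5 + 0.2·1.17391 + 0.4·3.5 = 3.53478.
E[X²] = 0.2·23.1667 + 0.2·31.6667 + 0.2·3.93006 + 0.4·15.1667 = 17.8193.
Var(X) = E[X²] − (E[X])² = 17.8193 − 12.4947 = 5.32466.
SD(X) = √5.32466 = 2.30752.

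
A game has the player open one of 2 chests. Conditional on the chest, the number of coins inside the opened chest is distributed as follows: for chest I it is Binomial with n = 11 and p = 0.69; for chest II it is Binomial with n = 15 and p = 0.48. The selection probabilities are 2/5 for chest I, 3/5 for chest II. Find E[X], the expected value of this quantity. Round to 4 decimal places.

7.3560

Component means — I: 7.59; II: 7.2.
E[X] = 0.4·7.59 + 0.6·7.2 = 7.356.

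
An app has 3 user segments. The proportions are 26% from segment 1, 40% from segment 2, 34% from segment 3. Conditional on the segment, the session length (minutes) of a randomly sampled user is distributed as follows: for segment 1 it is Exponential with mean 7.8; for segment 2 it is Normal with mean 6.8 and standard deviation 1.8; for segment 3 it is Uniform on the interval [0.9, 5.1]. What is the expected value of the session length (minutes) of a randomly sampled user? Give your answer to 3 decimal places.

Component means — 1: 7.8; 2: 6.8; 3: 3.
E[X] = 0.26·7.8 + 0.4·6.8 + 0.34·3 = 5.768.

5.768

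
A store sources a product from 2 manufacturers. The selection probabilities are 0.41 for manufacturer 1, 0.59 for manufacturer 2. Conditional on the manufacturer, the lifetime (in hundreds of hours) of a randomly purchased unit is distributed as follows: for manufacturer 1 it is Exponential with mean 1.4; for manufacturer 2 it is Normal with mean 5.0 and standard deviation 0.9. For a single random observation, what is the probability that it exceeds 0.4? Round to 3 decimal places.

0.898

Conditional on each manufacturer, P(X > 0.4): 1: 0.751477; 2: 1.
By total probability, P(X > 0.4) = 0.41·0.751477 + 0.59·1 = 0.898106.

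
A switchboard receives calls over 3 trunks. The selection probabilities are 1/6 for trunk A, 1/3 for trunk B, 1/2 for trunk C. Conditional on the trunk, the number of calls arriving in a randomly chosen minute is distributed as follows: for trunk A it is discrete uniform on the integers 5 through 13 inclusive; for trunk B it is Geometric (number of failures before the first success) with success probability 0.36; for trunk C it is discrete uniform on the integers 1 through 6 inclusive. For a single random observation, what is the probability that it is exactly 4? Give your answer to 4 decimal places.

Conditional on each trunk, P(X = 4): A: 0; B: 0.060398; C: 0.166667.
By total probability, P(X = 4) = 0.166667·0 + 0.333333·0.060398 + 0.5·0.166667 = 0.103466.

0.1035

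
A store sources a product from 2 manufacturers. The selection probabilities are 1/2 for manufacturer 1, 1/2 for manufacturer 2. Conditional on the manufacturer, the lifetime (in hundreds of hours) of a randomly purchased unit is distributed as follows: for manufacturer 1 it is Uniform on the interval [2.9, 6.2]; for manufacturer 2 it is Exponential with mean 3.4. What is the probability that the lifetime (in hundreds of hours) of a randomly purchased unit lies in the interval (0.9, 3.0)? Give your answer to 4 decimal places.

0.1920

Conditional on each manufacturer, P(0.9 < X < 3.0): 1: 0.030303; 2: 0.353624.
By total probability, P(0.9 < X < 3.0) = 0.5·0.030303 + 0.5·0.353624 = 0.191963.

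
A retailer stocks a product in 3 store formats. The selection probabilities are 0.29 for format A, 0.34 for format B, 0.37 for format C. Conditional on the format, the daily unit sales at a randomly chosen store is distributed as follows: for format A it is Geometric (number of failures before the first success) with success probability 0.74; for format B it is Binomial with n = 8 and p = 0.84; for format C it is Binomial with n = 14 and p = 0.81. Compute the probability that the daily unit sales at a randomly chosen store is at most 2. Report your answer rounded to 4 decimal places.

0.2850

Conditional on each format, P(X ≤ 2): A: 0.982424; B: 0.000349932; C: 1.36995e-07.
By total probability, P(X ≤ 2) = 0.29·0.982424 + 0.34·0.000349932 + 0.37·1.36995e-07 = 0.285022.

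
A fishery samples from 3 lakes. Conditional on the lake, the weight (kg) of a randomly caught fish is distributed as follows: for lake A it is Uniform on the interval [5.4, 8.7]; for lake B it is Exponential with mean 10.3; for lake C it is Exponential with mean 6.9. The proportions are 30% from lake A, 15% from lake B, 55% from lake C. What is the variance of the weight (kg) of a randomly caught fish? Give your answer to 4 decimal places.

Per component, A: μ=7.05, E[X²]=50.61; B: μ=10.3, E[X²]=212.18; C: μ=6.9, E[X²]=95.22.
E[X] = 0.3·7.05 + 0.15·10.3 + 0.55·6.9 = 7.455.
E[X²] = 0.3·50.61 + 0.15·212.18 + 0.55·95.22 = 99.381.
Var(X) = E[X²] − (E[X])² = 99.381 − 55.577 = 43.804.

43.8040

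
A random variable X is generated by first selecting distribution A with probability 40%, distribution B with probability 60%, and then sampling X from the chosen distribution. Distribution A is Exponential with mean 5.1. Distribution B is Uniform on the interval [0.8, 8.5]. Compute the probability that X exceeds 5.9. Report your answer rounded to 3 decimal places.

Conditional on each component, P(X > 5.9): A: 0.314471; B: 0.337662.
By total probability, P(X > 5.9) = 0.4·0.314471 + 0.6·0.337662 = 0.328386.

0.328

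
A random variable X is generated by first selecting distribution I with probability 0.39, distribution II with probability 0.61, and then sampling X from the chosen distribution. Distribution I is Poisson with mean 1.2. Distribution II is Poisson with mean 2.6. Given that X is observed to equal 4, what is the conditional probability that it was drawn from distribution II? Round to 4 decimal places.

Likelihoods P(X=4 | ·): I: 0.0260232; II: 0.141422.
Posterior ∝ prior × likelihood. Numerator for II: 0.61·0.141422 = 0.0862673.
Normalizing constant: 0.39·0.0260232 + 0.61·0.141422 = 0.0964164.
P(II | observation) = 0.0862673 / 0.0964164 = 0.894737.

0.8947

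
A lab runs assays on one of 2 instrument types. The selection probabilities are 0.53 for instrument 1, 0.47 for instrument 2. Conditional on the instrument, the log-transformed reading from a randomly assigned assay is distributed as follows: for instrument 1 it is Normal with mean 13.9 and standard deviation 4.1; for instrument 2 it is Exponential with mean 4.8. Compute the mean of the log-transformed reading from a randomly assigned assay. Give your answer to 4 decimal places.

Component means — 1: 13.9; 2: 4.8.
E[X] = 0.53·13.9 + 0.47·4.8 = 9.623.

9.6230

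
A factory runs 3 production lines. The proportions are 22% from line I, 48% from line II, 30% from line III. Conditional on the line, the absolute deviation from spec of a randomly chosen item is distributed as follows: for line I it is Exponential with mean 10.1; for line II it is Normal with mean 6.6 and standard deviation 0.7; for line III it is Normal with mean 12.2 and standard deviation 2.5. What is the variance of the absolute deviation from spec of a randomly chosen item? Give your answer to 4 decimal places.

Per component, I: μ=10.1, E[X²]=204.02; II: μ=6.6, E[X²]=44.05; III: μ=12.2, E[X²]=155.09.
E[X] = 0.22·10.1 + 0.48·6.6 + 0.3·12.2 = 9.05.
E[X²] = 0.22·204.02 + 0.48·44.05 + 0.3·155.09 = 112.555.
Var(X) = E[X²] − (E[X])² = 112.555 − 81.9025 = 30.6529.

30.6529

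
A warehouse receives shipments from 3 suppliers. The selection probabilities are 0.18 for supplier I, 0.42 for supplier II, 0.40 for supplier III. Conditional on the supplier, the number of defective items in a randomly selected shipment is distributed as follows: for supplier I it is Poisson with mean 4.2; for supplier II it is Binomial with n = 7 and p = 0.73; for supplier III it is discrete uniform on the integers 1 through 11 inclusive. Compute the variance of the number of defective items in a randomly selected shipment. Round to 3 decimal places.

5.764

Per component, I: μ=4.2, E[X²]=21.84; II: μ=5.11, E[X²]=27.4918; III: μ=6, E[X²]=46.
E[X] = 0.18·4.2 + 0.42·5.11 + 0.4·6 = 5.3022.
E[X²] = 0.18·21.84 + 0.42·27.4918 + 0.4·46 = 33.8778.
Var(X) = E[X²] − (E[X])² = 33.8778 − 28.1133 = 5.76443.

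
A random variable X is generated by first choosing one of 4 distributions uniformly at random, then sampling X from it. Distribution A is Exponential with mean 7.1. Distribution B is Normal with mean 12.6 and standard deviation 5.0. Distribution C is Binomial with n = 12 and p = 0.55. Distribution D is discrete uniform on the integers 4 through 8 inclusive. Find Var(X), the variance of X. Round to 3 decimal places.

Per component, A: μ=7.1, E[X²]=100.82; B: μ=12.6, E[X²]=183.76; C: μ=6.6, E[X²]=46.53; D: μ=6, E[X²]=38.
E[X] = 0.25·7.1 + 0.25·12.6 + 0.25·6.6 + 0.25·6 = 8.075.
E[X²] = 0.25·100.82 + 0.25·183.76 + 0.25·46.53 + 0.25·38 = 92.2775.
Var(X) = E[X²] − (E[X])² = 92.2775 − 65.2056 = 27.0719.

27.072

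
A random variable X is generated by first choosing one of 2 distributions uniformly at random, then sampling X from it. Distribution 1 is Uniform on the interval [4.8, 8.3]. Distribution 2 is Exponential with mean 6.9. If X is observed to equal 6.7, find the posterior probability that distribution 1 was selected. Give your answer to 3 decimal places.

Likelihoods f(6.7 | ·): 1: 0.285714; 2: 0.0548839.
Posterior ∝ prior × likelihood. Numerator for 1: 0.5·0.285714 = 0.142857.
Normalizing constant: 0.5·0.285714 + 0.5·0.0548839 = 0.170299.
P(1 | observation) = 0.142857 / 0.170299 = 0.83886.

0.839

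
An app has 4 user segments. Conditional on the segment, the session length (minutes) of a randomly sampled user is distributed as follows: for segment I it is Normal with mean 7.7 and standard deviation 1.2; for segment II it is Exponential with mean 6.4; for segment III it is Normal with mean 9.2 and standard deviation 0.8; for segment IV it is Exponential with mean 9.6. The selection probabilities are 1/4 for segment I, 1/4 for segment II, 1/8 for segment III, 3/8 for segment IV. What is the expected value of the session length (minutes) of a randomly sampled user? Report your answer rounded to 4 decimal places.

Component means — I: 7.7; II: 6.4; III: 9.2; IV: 9.6.
E[X] = 0.25·7.7 + 0.25·6.4 + 0.125·9.2 + 0.375·9.6 = 8.275.

8.2750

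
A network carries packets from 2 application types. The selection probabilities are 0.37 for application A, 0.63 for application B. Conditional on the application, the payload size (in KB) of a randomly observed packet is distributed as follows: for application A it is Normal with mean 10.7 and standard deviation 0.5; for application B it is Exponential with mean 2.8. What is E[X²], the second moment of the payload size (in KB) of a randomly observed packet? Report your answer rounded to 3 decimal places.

For each component E[X²] = Var + (mean)², giving A: 114.74; B: 15.68.
Overall E[X²] = 0.37·114.74 + 0.63·15.68 = 52.3322.

52.332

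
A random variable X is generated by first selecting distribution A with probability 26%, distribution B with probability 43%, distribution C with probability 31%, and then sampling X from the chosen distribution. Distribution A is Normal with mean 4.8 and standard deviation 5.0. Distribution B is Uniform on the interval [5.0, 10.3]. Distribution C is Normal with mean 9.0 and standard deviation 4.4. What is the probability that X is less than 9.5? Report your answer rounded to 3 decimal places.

0.749

Conditional on each component, P(X < 9.5): A: 0.826391; B: 0.849057; C: 0.545237.
By total probability, P(X < 9.5) = 0.26·0.826391 + 0.43·0.849057 + 0.31·0.545237 = 0.74898.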